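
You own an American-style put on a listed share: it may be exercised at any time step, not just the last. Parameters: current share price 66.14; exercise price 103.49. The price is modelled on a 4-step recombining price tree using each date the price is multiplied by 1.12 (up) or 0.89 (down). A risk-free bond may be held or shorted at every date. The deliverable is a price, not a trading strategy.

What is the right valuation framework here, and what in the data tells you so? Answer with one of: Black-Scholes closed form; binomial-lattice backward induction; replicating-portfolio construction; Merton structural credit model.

Key observation: early exercise of the strike-103.49 put must be checked at each of the 4 dates (spot 66.14), which forces a node-by-node comparison of intrinsic and continuation value backward from expiry.

framework: binomial-lattice backward induction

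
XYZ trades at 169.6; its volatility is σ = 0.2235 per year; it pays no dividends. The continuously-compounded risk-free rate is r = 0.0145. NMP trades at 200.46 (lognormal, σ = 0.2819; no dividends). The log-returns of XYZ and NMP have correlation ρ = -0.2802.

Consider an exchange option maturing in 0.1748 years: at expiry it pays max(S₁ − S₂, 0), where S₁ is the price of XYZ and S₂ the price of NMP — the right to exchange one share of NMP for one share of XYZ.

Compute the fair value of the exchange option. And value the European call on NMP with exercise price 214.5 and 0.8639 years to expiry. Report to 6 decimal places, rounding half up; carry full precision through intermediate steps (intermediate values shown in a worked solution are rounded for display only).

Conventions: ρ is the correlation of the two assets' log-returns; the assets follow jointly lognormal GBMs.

exchange price = 2.675176
price(NMP call K=214.5) = 16.273413

σ_eff = √(σ₁² + σ₂² − 2ρσ₁σ₂) = √(0.2235² + 0.2819² − 2·-0.2802·0.2235·0.2819) = 0.405867
d₁ = (ln(S₁/S₂) + (q₂ − q₁ + σ_eff²/2)T) / (σ_eff√T) = (ln(169.6/200.46) + (0.0 − 0.0 + 0.082364)·0.1748) / 0.169689 = -0.900322
d₂ = d₁ − σ_eff√T = -0.900322 − 0.169689 = -1.070011
N(d₁) = 0.183975,  N(d₂) = 0.142307
V = S₁·e^{−q₁T}·N(d₁) − S₂·e^{−q₂T}·N(d₂) = 31.202079 − 28.526902 = 2.675176
[vanilla: NMP call K=214.5]
σ√T = 0.2819·√0.8639 = 0.262015
d₁ = (ln(S/K) + (r+σ²/2)T) / (σ√T) = (ln(200.46/214.5) + (0.0145+0.2819²/2)·0.8639) / 0.262015 = (-0.067695 + 0.046853) / 0.262015 = -0.079547
d₂ = d₁ − σ√T = -0.079547 − 0.262015 = -0.341562
e^{−rT} = 0.987552
N(d₁) = 0.468299,  N(d₂) = 0.366340
price = S·N(d₁) − K·e^{−rT}·N(d₂) = 93.875206 − 77.601793 = 16.273413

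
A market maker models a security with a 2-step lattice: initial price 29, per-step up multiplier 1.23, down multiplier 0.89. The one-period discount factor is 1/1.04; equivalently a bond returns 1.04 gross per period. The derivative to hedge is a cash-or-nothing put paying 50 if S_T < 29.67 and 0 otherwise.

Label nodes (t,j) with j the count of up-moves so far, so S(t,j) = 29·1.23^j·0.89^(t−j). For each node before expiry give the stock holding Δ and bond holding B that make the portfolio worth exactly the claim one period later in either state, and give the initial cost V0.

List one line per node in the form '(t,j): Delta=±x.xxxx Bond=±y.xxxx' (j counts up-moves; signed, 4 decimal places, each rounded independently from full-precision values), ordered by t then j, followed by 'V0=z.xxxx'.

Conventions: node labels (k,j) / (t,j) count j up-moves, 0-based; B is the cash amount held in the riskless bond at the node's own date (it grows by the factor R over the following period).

Since d<R<u, set p* = (R−d)/(u−d) = 0.4412; price each node as the discounted p*-expectation of its children.
Payoffs at expiry: V(2,0)=50.0000, V(2,1)=0.0000, V(2,2)=0.0000
  t=1,j=0: stock 25.8100 → up 31.7463 (V=0.0000), down 22.9709 (V=50.0000). Price 26.8665; hedge Δ=-5.6977, bond B=173.9253.
  t=1,j=1: stock 35.6700 → up 43.8741 (V=0.0000), down 31.7463 (V=0.0000). Price 0.0000; hedge Δ=0.0000, bond B=0.0000.
  t=0,j=0: stock 29.0000 → up 35.6700 (V=0.0000), down 25.8100 (V=26.8665). Price 14.4362; hedge Δ=-2.7248, bond B=93.4554.
Sanity check at the root: Δ(0,0)·S0 + B(0,0) reproduces V0 = 14.4362.

(0,0): Delta=-2.7248 Bond=93.4554
(1,0): Delta=-5.6977 Bond=173.9253
(1,1): Delta=0.0000 Bond=0.0000
V0=14.4362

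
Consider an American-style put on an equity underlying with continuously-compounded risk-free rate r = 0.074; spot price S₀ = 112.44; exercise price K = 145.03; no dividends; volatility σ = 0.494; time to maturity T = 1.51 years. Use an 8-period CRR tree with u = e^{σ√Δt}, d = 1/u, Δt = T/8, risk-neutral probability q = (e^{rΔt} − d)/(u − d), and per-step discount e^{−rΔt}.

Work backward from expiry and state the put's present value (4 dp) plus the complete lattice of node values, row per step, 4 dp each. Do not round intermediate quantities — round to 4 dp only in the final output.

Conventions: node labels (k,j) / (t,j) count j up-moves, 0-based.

Δt=0.18875  u=1.23939  d=0.80685  q=0.47907  discount=0.98613
step 8 (expiry): payoffs max(K−S,0) = 124.8345 114.0079 97.3773 71.8312 32.5900 0.0000 0.0000 0.0000 0.0000
k=7: (k=7,j=0): S=25.0301, K−S=119.9999, hold=117.9883 ⇒ V=119.9999 exercise | (k=7,j=1): S=38.4485, K−S=106.5815, hold=104.5699 ⇒ V=106.5815 exercise | (k=7,j=2): S=59.0603, K−S=85.9697, hold=83.9580 ⇒ V=85.9697 exercise | (k=7,j=3): S=90.7220, K−S=54.3080, hold=52.2964 ⇒ V=54.3080 exercise | (k=7,j=4): S=139.3571, K−S=5.6729, hold=16.7417 ⇒ V=16.7417 continue | (k=7,j=5): S=214.0651, K−S=0.0000, hold=0.0000 ⇒ V=0.0000 continue | (k=7,j=6): S=328.8232, K−S=0.0000, hold=0.0000 ⇒ V=0.0000 continue | (k=7,j=7): S=505.1021, K−S=0.0000, hold=0.0000 ⇒ V=0.0000 continue
k=6: (k=6,j=0): S=31.0221, K−S=114.0079, hold=111.9963 ⇒ V=114.0079 exercise | (k=6,j=1): S=47.6527, K−S=97.3773, hold=95.3657 ⇒ V=97.3773 exercise | (k=6,j=2): S=73.1988, K−S=71.8312, hold=69.8195 ⇒ V=71.8312 exercise | (k=6,j=3): S=112.4400, K−S=32.5900, hold=35.8075 ⇒ V=35.8075 continue | (k=6,j=4): S=172.7180, K−S=0.0000, hold=8.6003 ⇒ V=8.6003 continue | (k=6,j=5): S=265.3103, K−S=0.0000, hold=0.0000 ⇒ V=0.0000 continue | (k=6,j=6): S=407.5406, K−S=0.0000, hold=0.0000 ⇒ V=0.0000 continue
k=5: (k=5,j=0): S=38.4485, K−S=106.5815, hold=104.5699 ⇒ V=106.5815 exercise | (k=5,j=1): S=59.0603, K−S=85.9697, hold=83.9580 ⇒ V=85.9697 exercise | (k=5,j=2): S=90.7220, K−S=54.3080, hold=53.8164 ⇒ V=54.3080 exercise | (k=5,j=3): S=139.3571, K−S=5.6729, hold=22.4575 ⇒ V=22.4575 continue | (k=5,j=4): S=214.0651, K−S=0.0000, hold=4.4180 ⇒ V=4.4180 continue | (k=5,j=5): S=328.8232, K−S=0.0000, hold=0.0000 ⇒ V=0.0000 continue
k=4: (k=4,j=0): S=47.6527, K−S=97.3773, hold=95.3657 ⇒ V=97.3773 exercise | (k=4,j=1): S=73.1988, K−S=71.8312, hold=69.8195 ⇒ V=71.8312 exercise | (k=4,j=2): S=112.4400, K−S=32.5900, hold=38.5078 ⇒ V=38.5078 continue | (k=4,j=3): S=172.7180, K−S=0.0000, hold=13.6238 ⇒ V=13.6238 continue | (k=4,j=4): S=265.3103, K−S=0.0000, hold=2.2696 ⇒ V=2.2696 continue
k=3: (k=3,j=0): S=59.0603, K−S=85.9697, hold=83.9580 ⇒ V=85.9697 exercise | (k=3,j=1): S=90.7220, K−S=54.3080, hold=55.0921 ⇒ V=55.0921 continue | (k=3,j=2): S=139.3571, K−S=5.6729, hold=26.2179 ⇒ V=26.2179 continue | (k=3,j=3): S=214.0651, K−S=0.0000, hold=8.0708 ⇒ V=8.0708 continue
k=2: (k=2,j=0): S=73.1988, K−S=71.8312, hold=70.1900 ⇒ V=71.8312 exercise | (k=2,j=1): S=112.4400, K−S=32.5900, hold=40.6871 ⇒ V=40.6871 continue | (k=2,j=2): S=172.7180, K−S=0.0000, hold=17.2811 ⇒ V=17.2811 continue
k=1: (k=1,j=0): S=90.7220, K−S=54.3080, hold=56.1217 ⇒ V=56.1217 continue | (k=1,j=1): S=139.3571, K−S=5.6729, hold=29.0652 ⇒ V=29.0652 continue
k=0: (k=0,j=0): S=112.4400, K−S=32.5900, hold=42.5612 ⇒ V=42.5612 continue

price = 42.5612
tree:
42.5612
56.1217 29.0652
71.8312 40.6871 17.2811
85.9697 55.0921 26.2179 8.0708
97.3773 71.8312 38.5078 13.6238 2.2696
106.5815 85.9697 54.3080 22.4575 4.4180 0.0000
114.0079 97.3773 71.8312 35.8075 8.6003 0.0000 0.0000
119.9999 106.5815 85.9697 54.3080 16.7417 0.0000 0.0000 0.0000
124.8345 114.0079 97.3773 71.8312 32.5900 0.0000 0.0000 0.0000 0.0000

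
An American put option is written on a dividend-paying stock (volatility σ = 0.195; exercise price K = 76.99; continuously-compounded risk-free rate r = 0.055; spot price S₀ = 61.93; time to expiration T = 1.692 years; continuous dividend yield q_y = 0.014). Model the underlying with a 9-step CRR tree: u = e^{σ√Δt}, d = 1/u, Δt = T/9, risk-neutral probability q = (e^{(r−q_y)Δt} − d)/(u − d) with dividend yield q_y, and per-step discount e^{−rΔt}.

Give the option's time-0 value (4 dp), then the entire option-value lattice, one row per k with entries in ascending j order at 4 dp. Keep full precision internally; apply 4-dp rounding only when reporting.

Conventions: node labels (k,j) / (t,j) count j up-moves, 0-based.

Δt=0.18800  u=1.08823  d=0.91893  q=0.52458  discount=0.98971
step 9 (expiry): payoffs max(K−S,0) = 48.0549 42.7240 36.4108 28.9346 20.0809 9.5961 0.0000 0.0000 0.0000 0.0000
k=8: (k=8,j=0): S=31.4879, K−S=45.5021, hold=44.7928 ⇒ V=45.5021 exercise | (k=8,j=1): S=37.2892, K−S=39.7008, hold=39.0068 ⇒ V=39.7008 exercise | (k=8,j=2): S=44.1594, K−S=32.8306, hold=32.1547 ⇒ V=32.8306 exercise | (k=8,j=3): S=52.2952, K−S=24.6948, hold=24.0403 ⇒ V=24.6948 exercise | (k=8,j=4): S=61.9300, K−S=15.0600, hold=14.4308 ⇒ V=15.0600 exercise | (k=8,j=5): S=73.3399, K−S=3.6501, hold=4.5152 ⇒ V=4.5152 continue | (k=8,j=6): S=86.8519, K−S=0.0000, hold=0.0000 ⇒ V=0.0000 continue | (k=8,j=7): S=102.8534, K−S=0.0000, hold=0.0000 ⇒ V=0.0000 continue | (k=8,j=8): S=121.8030, K−S=0.0000, hold=0.0000 ⇒ V=0.0000 continue
k=7: (k=7,j=0): S=34.2660, K−S=42.7240, hold=42.0221 ⇒ V=42.7240 exercise | (k=7,j=1): S=40.5792, K−S=36.4108, hold=35.7255 ⇒ V=36.4108 exercise | (k=7,j=2): S=48.0554, K−S=28.9346, hold=28.2689 ⇒ V=28.9346 exercise | (k=7,j=3): S=56.9091, K−S=20.0809, hold=19.4385 ⇒ V=20.0809 exercise | (k=7,j=4): S=67.3939, K−S=9.5961, hold=9.4304 ⇒ V=9.5961 exercise | (k=7,j=5): S=79.8105, K−S=0.0000, hold=2.1246 ⇒ V=2.1246 continue | (k=7,j=6): S=94.5146, K−S=0.0000, hold=0.0000 ⇒ V=0.0000 continue | (k=7,j=7): S=111.9279, K−S=0.0000, hold=0.0000 ⇒ V=0.0000 continue
k=6: (k=6,j=0): S=37.2892, K−S=39.7008, hold=39.0068 ⇒ V=39.7008 exercise | (k=6,j=1): S=44.1594, K−S=32.8306, hold=32.1547 ⇒ V=32.8306 exercise | (k=6,j=2): S=52.2952, K−S=24.6948, hold=24.0403 ⇒ V=24.6948 exercise | (k=6,j=3): S=61.9300, K−S=15.0600, hold=14.4308 ⇒ V=15.0600 exercise | (k=6,j=4): S=73.3399, K−S=3.6501, hold=5.6183 ⇒ V=5.6183 continue | (k=6,j=5): S=86.8519, K−S=0.0000, hold=0.9997 ⇒ V=0.9997 continue | (k=6,j=6): S=102.8534, K−S=0.0000, hold=0.0000 ⇒ V=0.0000 continue
k=5: (k=5,j=0): S=40.5792, K−S=36.4108, hold=35.7255 ⇒ V=36.4108 exercise | (k=5,j=1): S=48.0554, K−S=28.9346, hold=28.2689 ⇒ V=28.9346 exercise | (k=5,j=2): S=56.9091, K−S=20.0809, hold=19.4385 ⇒ V=20.0809 exercise | (k=5,j=3): S=67.3939, K−S=9.5961, hold=10.0031 ⇒ V=10.0031 continue | (k=5,j=4): S=79.8105, K−S=0.0000, hold=3.1626 ⇒ V=3.1626 continue | (k=5,j=5): S=94.5146, K−S=0.0000, hold=0.4704 ⇒ V=0.4704 continue
k=4: (k=4,j=0): S=44.1594, K−S=32.8306, hold=32.1547 ⇒ V=32.8306 exercise | (k=4,j=1): S=52.2952, K−S=24.6948, hold=24.0403 ⇒ V=24.6948 exercise | (k=4,j=2): S=61.9300, K−S=15.0600, hold=14.6421 ⇒ V=15.0600 exercise | (k=4,j=3): S=73.3399, K−S=3.6501, hold=6.3487 ⇒ V=6.3487 continue | (k=4,j=4): S=86.8519, K−S=0.0000, hold=1.7323 ⇒ V=1.7323 continue
k=3: (k=3,j=0): S=48.0554, K−S=28.9346, hold=28.2689 ⇒ V=28.9346 exercise | (k=3,j=1): S=56.9091, K−S=20.0809, hold=19.4385 ⇒ V=20.0809 exercise | (k=3,j=2): S=67.3939, K−S=9.5961, hold=10.3823 ⇒ V=10.3823 continue | (k=3,j=3): S=79.8105, K−S=0.0000, hold=3.8866 ⇒ V=3.8866 continue
k=2: (k=2,j=0): S=52.2952, K−S=24.6948, hold=24.0403 ⇒ V=24.6948 exercise | (k=2,j=1): S=61.9300, K−S=15.0600, hold=14.8390 ⇒ V=15.0600 exercise | (k=2,j=2): S=73.3399, K−S=3.6501, hold=6.9031 ⇒ V=6.9031 continue
k=1: (k=1,j=0): S=56.9091, K−S=20.0809, hold=19.4385 ⇒ V=20.0809 exercise | (k=1,j=1): S=67.3939, K−S=9.5961, hold=10.6701 ⇒ V=10.6701 continue
k=0: (k=0,j=0): S=61.9300, K−S=15.0600, hold=14.9884 ⇒ V=15.0600 exercise

price = 15.0600
tree:
15.0600
20.0809 10.6701
24.6948 15.0600 6.9031
28.9346 20.0809 10.3823 3.8866
32.8306 24.6948 15.0600 6.3487 1.7323
36.4108 28.9346 20.0809 10.0031 3.1626 0.4704
39.7008 32.8306 24.6948 15.0600 5.6183 0.9997 0.0000
42.7240 36.4108 28.9346 20.0809 9.5961 2.1246 0.0000 0.0000
45.5021 39.7008 32.8306 24.6948 15.0600 4.5152 0.0000 0.0000 0.0000
48.0549 42.7240 36.4108 28.9346 20.0809 9.5961 0.0000 0.0000 0.0000 0.0000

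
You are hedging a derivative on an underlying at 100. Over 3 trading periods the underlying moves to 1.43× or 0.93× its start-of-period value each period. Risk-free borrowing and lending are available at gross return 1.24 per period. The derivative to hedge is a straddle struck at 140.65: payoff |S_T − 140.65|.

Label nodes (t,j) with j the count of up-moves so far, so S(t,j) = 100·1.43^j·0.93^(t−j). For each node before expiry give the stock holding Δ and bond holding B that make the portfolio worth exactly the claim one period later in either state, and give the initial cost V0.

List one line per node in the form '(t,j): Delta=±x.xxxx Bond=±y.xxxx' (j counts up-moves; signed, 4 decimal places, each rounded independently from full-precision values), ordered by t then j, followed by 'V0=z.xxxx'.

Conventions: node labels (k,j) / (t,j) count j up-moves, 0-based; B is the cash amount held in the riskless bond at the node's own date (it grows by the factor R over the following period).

(0,0): Delta=0.6295 Bond=-28.4763
(1,0): Delta=0.0651 Bond=17.1852
(1,1): Delta=0.8545 Bond=-67.4854
(2,0): Delta=-1.0000 Bond=113.4274
(2,1): Delta=0.4896 Bond=-35.1497
(2,2): Delta=1.0000 Bond=-113.4274
V0=34.4777

The replicating-portfolio and risk-neutral prices coincide; use p* = (1.24−0.93)/(1.43−0.93) = 0.6200 for the latter.
Terminal payoffs: V(3,0)=60.2143, V(3,1)=16.9693, V(3,2)=49.5257, V(3,3)=151.7707
  t=2,j=0: stock 86.4900 → up 123.6807 (V=16.9693), down 80.4357 (V=60.2143). Price 26.9374; hedge Δ=-1.0000, bond B=113.4274.
  t=2,j=1: stock 132.9900 → up 190.1757 (V=49.5257), down 123.6807 (V=16.9693). Price 29.9631; hedge Δ=0.4896, bond B=-35.1497.
  t=2,j=2: stock 204.4900 → up 292.4207 (V=151.7707), down 190.1757 (V=49.5257). Price 91.0626; hedge Δ=1.0000, bond B=-113.4274.
  t=1,j=0: stock 93.0000 → up 132.9900 (V=29.9631), down 86.4900 (V=26.9374). Price 23.2366; hedge Δ=0.0651, bond B=17.1852.
  t=1,j=1: stock 143.0000 → up 204.4900 (V=91.0626), down 132.9900 (V=29.9631). Price 54.7135; hedge Δ=0.8545, bond B=-67.4854.
  t=0,j=0: stock 100.0000 → up 143.0000 (V=54.7135), down 93.0000 (V=23.2366). Price 34.4777; hedge Δ=0.6295, bond B=-28.4763.
Verification: the root portfolio costs Δ(0,0)·S0 + B(0,0) = 34.4777, matching V0.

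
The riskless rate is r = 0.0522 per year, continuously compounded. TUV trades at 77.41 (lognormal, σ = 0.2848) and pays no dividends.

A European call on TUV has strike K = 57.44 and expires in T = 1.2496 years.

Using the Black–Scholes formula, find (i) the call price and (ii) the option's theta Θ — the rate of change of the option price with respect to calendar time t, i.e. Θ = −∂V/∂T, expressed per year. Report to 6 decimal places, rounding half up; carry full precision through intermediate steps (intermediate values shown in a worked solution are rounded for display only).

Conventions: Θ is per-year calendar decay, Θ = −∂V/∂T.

price = 24.882872
Θ = -4.038706

σ√T = 0.2848·√1.2496 = 0.318365
d₁ = (ln(S/K) + (r+σ²/2)T) / (σ√T) = (ln(77.41/57.44) + (0.0522+0.2848²/2)·1.2496) / 0.318365 = (0.298375 + 0.115907) / 0.318365 = 1.301281
d₂ = d₁ − σ√T = 1.301281 − 0.318365 = 0.982915
e^{−rT} = 0.936853
N(d₁) = 0.903419,  N(d₂) = 0.837175
Call price V = S·N(d₁) − K·e^{−rT}·N(d₂) = 69.933647 − 45.050776 = 24.882872
φ(d₁) = (1/√(2π))·e^{−d₁²/2} = 0.171083
Θ = −S·φ(d₁)·σ/(2√T) − r·K·e^{−rT}·N(d₂) = −1.687056 − 2.351650 = -4.038706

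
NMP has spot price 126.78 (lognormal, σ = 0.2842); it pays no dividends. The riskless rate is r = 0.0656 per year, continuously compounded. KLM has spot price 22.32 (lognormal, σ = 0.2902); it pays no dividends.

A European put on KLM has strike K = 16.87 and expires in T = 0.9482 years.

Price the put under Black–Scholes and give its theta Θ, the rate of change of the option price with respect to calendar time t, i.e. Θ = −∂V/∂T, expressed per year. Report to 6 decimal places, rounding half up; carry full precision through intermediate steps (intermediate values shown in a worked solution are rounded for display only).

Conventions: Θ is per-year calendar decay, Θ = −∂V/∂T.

σ√T = 0.2902·√0.9482 = 0.282584
d₁ = (ln(S/K) + (r+σ²/2)T) / (σ√T) = (ln(22.32/16.87) + (0.0656+0.2902²/2)·0.9482) / 0.282584 = (0.279946 + 0.102129) / 0.282584 = 1.352076
d₂ = d₁ − σ√T = 1.352076 − 0.282584 = 1.069492
e^{−rT} = 0.939693
N(−d₁) = 0.088175,  N(−d₂) = 0.142424
Put price V = K·e^{−rT}·N(−d₂) − S·N(−d₁) = 2.257792 − 1.968076 = 0.289717
φ(d₁) = (1/√(2π))·e^{−d₁²/2} = 0.159934
Θ = −S·φ(d₁)·σ/(2√T) + r·K·e^{−rT}·N(−d₂) = −0.531928 + 0.148111 = -0.383816

price = 0.289717
Θ = -0.383816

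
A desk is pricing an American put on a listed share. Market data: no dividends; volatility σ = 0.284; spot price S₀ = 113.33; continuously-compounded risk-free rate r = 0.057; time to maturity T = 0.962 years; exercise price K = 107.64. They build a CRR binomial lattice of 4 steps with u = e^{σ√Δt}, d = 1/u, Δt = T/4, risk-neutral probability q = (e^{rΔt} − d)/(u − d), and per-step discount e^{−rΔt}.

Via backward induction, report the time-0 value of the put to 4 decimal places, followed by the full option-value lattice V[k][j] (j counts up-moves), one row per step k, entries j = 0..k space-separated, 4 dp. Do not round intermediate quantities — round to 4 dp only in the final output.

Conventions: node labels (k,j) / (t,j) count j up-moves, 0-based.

price = 7.4470
tree:
7.4470
13.0110 2.3992
21.8629 5.0113 0.0000
33.0149 10.4671 0.0000 0.0000
42.7171 21.8629 0.0000 0.0000 0.0000

params: Δt=0.24050 u=1.14944 d=0.86999 q=0.51463 e^(-rΔt)=0.98639
t_4 payoffs: 42.7171 21.8629 0.0000 0.0000 0.0000
k=3: node(3,0) S=74.6251 payoff=33.0149 vs cont=31.5494 → 33.0149 [stop]  node(3,1) S=98.5957 payoff=9.0443 vs cont=10.4671 → 10.4671 [wait]  node(3,2) S=130.2662 payoff=0.0000 vs cont=0.0000 → 0.0000 [wait]  node(3,3) S=172.1096 payoff=0.0000 vs cont=0.0000 → 0.0000 [wait]
k=2: node(2,0) S=85.7771 payoff=21.8629 vs cont=21.1197 → 21.8629 [stop]  node(2,1) S=113.3300 payoff=0.0000 vs cont=5.0113 → 5.0113 [wait]  node(2,2) S=149.7333 payoff=0.0000 vs cont=0.0000 → 0.0000 [wait]
k=1: node(1,0) S=98.5957 payoff=9.0443 vs cont=13.0110 → 13.0110 [wait]  node(1,1) S=130.2662 payoff=0.0000 vs cont=2.3992 → 2.3992 [wait]
k=0: node(0,0) S=113.3300 payoff=0.0000 vs cont=7.4470 → 7.4470 [wait]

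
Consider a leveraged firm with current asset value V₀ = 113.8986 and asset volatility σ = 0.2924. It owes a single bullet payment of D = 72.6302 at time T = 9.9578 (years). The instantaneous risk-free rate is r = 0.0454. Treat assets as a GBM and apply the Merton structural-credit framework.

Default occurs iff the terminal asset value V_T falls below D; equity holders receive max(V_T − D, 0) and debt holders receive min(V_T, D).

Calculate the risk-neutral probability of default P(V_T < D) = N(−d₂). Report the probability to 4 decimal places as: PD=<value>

PD=0.3028

Work the structural quantities from V₀ = 113.8986 against face 72.6302:
d₁ = [ln(V₀/D) + (r + σ²/2)T] / (σ√T)
   = [ln(113.8986/72.6302) + (0.0454 + 0.5·0.2924²)·9.9578] / (0.2924·√9.9578)
   = [0.449928 + 0.877769] / 0.922697 = 1.438930
d₂ = d₁ − σ√T = 1.438930 − 0.922697 = 0.516234
risk-neutral PD = N(−d₂) = N(-0.516234) = 0.302846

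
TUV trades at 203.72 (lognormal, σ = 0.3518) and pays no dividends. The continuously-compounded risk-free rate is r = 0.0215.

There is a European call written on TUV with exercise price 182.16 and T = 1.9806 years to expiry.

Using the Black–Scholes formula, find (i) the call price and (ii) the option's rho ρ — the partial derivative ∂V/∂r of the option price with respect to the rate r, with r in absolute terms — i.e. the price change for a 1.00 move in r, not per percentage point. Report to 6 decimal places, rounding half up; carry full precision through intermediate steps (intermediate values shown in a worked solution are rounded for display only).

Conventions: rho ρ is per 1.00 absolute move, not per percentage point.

price = 53.302226
ρ = 181.748442

σ√T = 0.3518·√1.9806 = 0.495101
d₁ = (ln(S/K) + (r+σ²/2)T) / (σ√T) = (ln(203.72/182.16) + (0.0215+0.3518²/2)·1.9806) / 0.495101 = (0.111861 + 0.165146) / 0.495101 = 0.559495
d₂ = d₁ − σ√T = 0.559495 − 0.495101 = 0.064393
e^{−rT} = 0.958311
N(d₁) = 0.712088,  N(d₂) = 0.525671
Call price V = S·N(d₁) − K·e^{−rT}·N(d₂) = 145.066561 − 91.764335 = 53.302226
ρ = K·T·e^{−rT}·N(d₂) = 181.748442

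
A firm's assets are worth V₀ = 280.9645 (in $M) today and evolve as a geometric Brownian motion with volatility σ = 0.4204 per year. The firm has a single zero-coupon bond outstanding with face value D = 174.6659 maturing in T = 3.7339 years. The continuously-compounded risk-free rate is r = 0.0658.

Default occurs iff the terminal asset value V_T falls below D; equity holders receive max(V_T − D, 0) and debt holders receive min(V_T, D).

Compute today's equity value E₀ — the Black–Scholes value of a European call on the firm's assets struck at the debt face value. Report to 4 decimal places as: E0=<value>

Apply the equity-as-call identities (strike 174.6659, horizon 3.7339 years):
d₁ = [ln(V₀/D) + (r + σ²/2)T] / (σ√T)
   = [ln(280.9645/174.6659) + (0.0658 + 0.5·0.4204²)·3.7339] / (0.4204·√3.7339)
   = [0.475353 + 0.575648] / 0.812352 = 1.293777
d₂ = d₁ − σ√T = 1.293777 − 0.812352 = 0.481425
N(d₁) = 0.902129,  N(d₂) = 0.684893,  e^(−rT) = 0.782164
E₀ = V₀·N(d₁) − D·e^(−rT)·N(d₂)
   = 280.9645·0.902129 − 174.6659·0.782164·0.684893 = 159.897865

E0=159.8979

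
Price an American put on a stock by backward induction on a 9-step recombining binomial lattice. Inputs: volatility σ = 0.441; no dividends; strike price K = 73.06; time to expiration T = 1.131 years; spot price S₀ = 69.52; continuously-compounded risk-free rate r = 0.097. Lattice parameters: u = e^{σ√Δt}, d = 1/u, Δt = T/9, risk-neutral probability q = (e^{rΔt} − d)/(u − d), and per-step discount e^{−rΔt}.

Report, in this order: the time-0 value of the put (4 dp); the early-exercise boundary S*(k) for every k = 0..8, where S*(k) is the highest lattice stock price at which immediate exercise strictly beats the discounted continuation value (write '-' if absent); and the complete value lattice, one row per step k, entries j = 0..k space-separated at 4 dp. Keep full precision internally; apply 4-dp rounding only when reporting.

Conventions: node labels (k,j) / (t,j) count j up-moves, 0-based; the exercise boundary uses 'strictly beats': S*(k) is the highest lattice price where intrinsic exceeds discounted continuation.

params: Δt=0.12567 u=1.16921 d=0.85527 q=0.50006 e^(-rΔt)=0.98788
t_9 payoffs: 56.0360 49.7871 41.2445 29.5662 13.6013 0.0000 0.0000 0.0000 0.0000 0.0000
t_8: node(8,0) S=19.9047 payoff=53.1553 vs cont=52.2701 → 53.1553 [stop]  node(8,1) S=27.2110 payoff=45.8490 vs cont=44.9638 → 45.8490 [stop]  node(8,2) S=37.1991 payoff=35.8609 vs cont=34.9757 → 35.8609 [stop]  node(8,3) S=50.8536 payoff=22.2064 vs cont=21.3213 → 22.2064 [stop]  node(8,4) S=69.5200 payoff=3.5400 vs cont=6.7174 → 6.7174 [wait]  node(8,5) S=95.0382 payoff=0.0000 vs cont=0.0000 → 0.0000 [wait]  node(8,6) S=129.9232 payoff=0.0000 vs cont=0.0000 → 0.0000 [wait]  node(8,7) S=177.6132 payoff=0.0000 vs cont=0.0000 → 0.0000 [wait]  node(8,8) S=242.8084 payoff=0.0000 vs cont=0.0000 → 0.0000 [wait]  ⇒ S*(8)=50.8536
t_7: node(7,0) S=23.2729 payoff=49.7871 vs cont=48.9020 → 49.7871 [stop]  node(7,1) S=31.8155 payoff=41.2445 vs cont=40.3593 → 41.2445 [stop]  node(7,2) S=43.4938 payoff=29.5662 vs cont=28.6811 → 29.5662 [stop]  node(7,3) S=59.4587 payoff=13.6013 vs cont=14.2858 → 14.2858 [wait]  node(7,4) S=81.2838 payoff=0.0000 vs cont=3.3176 → 3.3176 [wait]  node(7,5) S=111.1201 payoff=0.0000 vs cont=0.0000 → 0.0000 [wait]  node(7,6) S=151.9081 payoff=0.0000 vs cont=0.0000 → 0.0000 [wait]  node(7,7) S=207.6679 payoff=0.0000 vs cont=0.0000 → 0.0000 [wait]  ⇒ S*(7)=43.4938
t_6: node(6,0) S=27.2110 payoff=45.8490 vs cont=44.9638 → 45.8490 [stop]  node(6,1) S=37.1991 payoff=35.8609 vs cont=34.9757 → 35.8609 [stop]  node(6,2) S=50.8536 payoff=22.2064 vs cont=21.6594 → 22.2064 [stop]  node(6,3) S=69.5200 payoff=3.5400 vs cont=8.6944 → 8.6944 [wait]  node(6,4) S=95.0382 payoff=0.0000 vs cont=1.6385 → 1.6385 [wait]  node(6,5) S=129.9232 payoff=0.0000 vs cont=0.0000 → 0.0000 [wait]  node(6,6) S=177.6132 payoff=0.0000 vs cont=0.0000 → 0.0000 [wait]  ⇒ S*(6)=50.8536
t_5: node(5,0) S=31.8155 payoff=41.2445 vs cont=40.3593 → 41.2445 [stop]  node(5,1) S=43.4938 payoff=29.5662 vs cont=28.6811 → 29.5662 [stop]  node(5,2) S=59.4587 payoff=13.6013 vs cont=15.2624 → 15.2624 [wait]  node(5,3) S=81.2838 payoff=0.0000 vs cont=5.1034 → 5.1034 [wait]  node(5,4) S=111.1201 payoff=0.0000 vs cont=0.8092 → 0.8092 [wait]  node(5,5) S=151.9081 payoff=0.0000 vs cont=0.0000 → 0.0000 [wait]  ⇒ S*(5)=43.4938
t_4: node(4,0) S=37.1991 payoff=35.8609 vs cont=34.9757 → 35.8609 [stop]  node(4,1) S=50.8536 payoff=22.2064 vs cont=22.1419 → 22.2064 [stop]  node(4,2) S=69.5200 payoff=3.5400 vs cont=10.0589 → 10.0589 [wait]  node(4,3) S=95.0382 payoff=0.0000 vs cont=2.9202 → 2.9202 [wait]  node(4,4) S=129.9232 payoff=0.0000 vs cont=0.3997 → 0.3997 [wait]  ⇒ S*(4)=50.8536
t_3: node(3,0) S=43.4938 payoff=29.5662 vs cont=28.6811 → 29.5662 [stop]  node(3,1) S=59.4587 payoff=13.6013 vs cont=15.9365 → 15.9365 [wait]  node(3,2) S=81.2838 payoff=0.0000 vs cont=6.4105 → 6.4105 [wait]  node(3,3) S=111.1201 payoff=0.0000 vs cont=1.6397 → 1.6397 [wait]  ⇒ S*(3)=43.4938
t_2: node(2,0) S=50.8536 payoff=22.2064 vs cont=22.4749 → 22.4749 [wait]  node(2,1) S=69.5200 payoff=3.5400 vs cont=11.0375 → 11.0375 [wait]  node(2,2) S=95.0382 payoff=0.0000 vs cont=3.9760 → 3.9760 [wait]  ⇒ S*(2)=-
t_1: node(1,0) S=59.4587 payoff=13.6013 vs cont=16.5525 → 16.5525 [wait]  node(1,1) S=81.2838 payoff=0.0000 vs cont=7.4154 → 7.4154 [wait]  ⇒ S*(1)=-
t_0: node(0,0) S=69.5200 payoff=3.5400 vs cont=11.8382 → 11.8382 [wait]  ⇒ S*(0)=-

price = 11.8382
boundary = - - - 43.4938 50.8536 43.4938 50.8536 43.4938 50.8536
tree:
11.8382
16.5525 7.4154
22.4749 11.0375 3.9760
29.5662 15.9365 6.4105 1.6397
35.8609 22.2064 10.0589 2.9202 0.3997
41.2445 29.5662 15.2624 5.1034 0.8092 0.0000
45.8490 35.8609 22.2064 8.6944 1.6385 0.0000 0.0000
49.7871 41.2445 29.5662 14.2858 3.3176 0.0000 0.0000 0.0000
53.1553 45.8490 35.8609 22.2064 6.7174 0.0000 0.0000 0.0000 0.0000
56.0360 49.7871 41.2445 29.5662 13.6013 0.0000 0.0000 0.0000 0.0000 0.0000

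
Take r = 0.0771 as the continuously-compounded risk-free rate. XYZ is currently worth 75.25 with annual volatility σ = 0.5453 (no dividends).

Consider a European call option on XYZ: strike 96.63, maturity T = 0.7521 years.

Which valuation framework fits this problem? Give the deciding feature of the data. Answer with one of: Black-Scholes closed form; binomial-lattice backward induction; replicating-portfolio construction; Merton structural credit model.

Key observation: the strike-96.63 call on XYZ is European-exercise on a continuously-modelled lognormal underlying, so its value is a single closed-form evaluation.

framework: Black-Scholes closed form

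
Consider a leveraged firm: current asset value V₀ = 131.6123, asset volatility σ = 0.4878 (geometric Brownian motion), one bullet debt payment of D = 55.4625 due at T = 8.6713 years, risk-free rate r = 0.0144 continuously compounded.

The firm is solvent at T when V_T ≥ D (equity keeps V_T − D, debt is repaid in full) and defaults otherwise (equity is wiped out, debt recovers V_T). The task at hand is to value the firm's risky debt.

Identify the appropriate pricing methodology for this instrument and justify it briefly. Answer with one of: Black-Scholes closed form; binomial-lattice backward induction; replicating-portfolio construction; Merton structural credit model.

Key observation: the question is about default risk generated by asset-value dynamics against a debt face of 55.4625 — the structural framework prices exactly that.

framework: Merton structural credit model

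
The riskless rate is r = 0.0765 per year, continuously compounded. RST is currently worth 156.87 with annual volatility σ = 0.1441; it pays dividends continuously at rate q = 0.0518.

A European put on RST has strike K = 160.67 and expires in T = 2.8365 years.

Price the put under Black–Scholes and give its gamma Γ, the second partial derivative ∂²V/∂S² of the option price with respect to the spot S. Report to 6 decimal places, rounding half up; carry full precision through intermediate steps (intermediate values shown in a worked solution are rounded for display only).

price = 9.962278
Γ = 0.008619

σ√T = 0.1441·√2.8365 = 0.242692
d₁ = (ln(S/K) + (r−q+σ²/2)T) / (σ√T) = (ln(156.87/160.67) + (0.0765−0.0518+0.1441²/2)·2.8365) / 0.242692 = (-0.023935 + 0.099511) / 0.242692 = 0.311408
d₂ = d₁ − σ√T = 0.311408 − 0.242692 = 0.068716
e^{−rT} = 0.804936
e^{−qT} = 0.863354
N(−d₁) = 0.377745,  N(−d₂) = 0.472608
Put price V = K·e^{−rT}·N(−d₂) − S·e^{−qT}·N(−d₁) = 61.121968 − 51.159689 = 9.962278
φ(d₁) = (1/√(2π))·e^{−d₁²/2} = 0.380060
Γ = e^{−qT}·φ(d₁) / (S·σ·√T) = 0.008619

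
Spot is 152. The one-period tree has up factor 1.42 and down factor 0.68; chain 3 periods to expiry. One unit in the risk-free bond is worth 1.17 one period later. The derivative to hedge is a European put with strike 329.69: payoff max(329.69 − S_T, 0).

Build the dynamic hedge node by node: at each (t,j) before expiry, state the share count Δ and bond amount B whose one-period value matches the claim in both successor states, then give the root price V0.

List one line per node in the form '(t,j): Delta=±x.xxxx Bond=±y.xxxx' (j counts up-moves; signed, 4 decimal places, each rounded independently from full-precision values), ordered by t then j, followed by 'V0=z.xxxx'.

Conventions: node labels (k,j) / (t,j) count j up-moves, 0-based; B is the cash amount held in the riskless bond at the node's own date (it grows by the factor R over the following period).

The replicating-portfolio and risk-neutral prices coincide; use p* = (1.17−0.68)/(1.42−0.68) = 0.6622 for the latter.
Terminal payoffs: V(3,0)=281.8963, V(3,1)=229.8856, V(3,2)=121.2749, V(3,3)=0.0000
Node (2,0) S=70.2848: V=(p*·229.8856+(1−p*)·281.8963)/1.17=211.5015; Δ=(229.8856−281.8963)/(99.8044−47.7937)=-1.0000; B=V−Δ·S=281.7863
Node (2,1) S=146.7712: V=(p*·121.2749+(1−p*)·229.8856)/1.17=135.0151; Δ=(121.2749−229.8856)/(208.4151−99.8044)=-1.0000; B=V−Δ·S=281.7863
Node (2,2) S=306.4928: V=(p*·0.0000+(1−p*)·121.2749)/1.17=35.0182; Δ=(0.0000−121.2749)/(435.2198−208.4151)=-0.5347; B=V−Δ·S=198.9032
Node (1,0) S=103.3600: V=(p*·135.0151+(1−p*)·211.5015)/1.17=137.4830; Δ=(135.0151−211.5015)/(146.7712−70.2848)=-1.0000; B=V−Δ·S=240.8430
Node (1,1) S=215.8400: V=(p*·35.0182+(1−p*)·135.0151)/1.17=58.8042; Δ=(35.0182−135.0151)/(306.4928−146.7712)=-0.6261; B=V−Δ·S=193.9352
Node (0,0) S=152.0000: V=(p*·58.8042+(1−p*)·137.4830)/1.17=72.9785; Δ=(58.8042−137.4830)/(215.8400−103.3600)=-0.6995; B=V−Δ·S=179.3012
Sanity check at the root: Δ(0,0)·S0 + B(0,0) reproduces V0 = 72.9785.

(0,0): Delta=-0.6995 Bond=179.3012
(1,0): Delta=-1.0000 Bond=240.8430
(1,1): Delta=-0.6261 Bond=193.9352
(2,0): Delta=-1.0000 Bond=281.7863
(2,1): Delta=-1.0000 Bond=281.7863
(2,2): Delta=-0.5347 Bond=198.9032
V0=72.9785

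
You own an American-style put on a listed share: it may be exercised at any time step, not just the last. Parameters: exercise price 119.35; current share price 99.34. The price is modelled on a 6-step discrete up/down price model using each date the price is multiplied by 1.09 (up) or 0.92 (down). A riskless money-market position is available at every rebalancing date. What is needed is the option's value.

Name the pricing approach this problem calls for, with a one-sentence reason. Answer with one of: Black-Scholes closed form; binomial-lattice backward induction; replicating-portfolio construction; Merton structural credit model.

Key observation: an American put (K = 119.35, S₀ = 99.34) on a 6-date tree has no closed form — the optimal stopping decision is embedded and must be resolved recursively from expiry.

framework: binomial-lattice backward induction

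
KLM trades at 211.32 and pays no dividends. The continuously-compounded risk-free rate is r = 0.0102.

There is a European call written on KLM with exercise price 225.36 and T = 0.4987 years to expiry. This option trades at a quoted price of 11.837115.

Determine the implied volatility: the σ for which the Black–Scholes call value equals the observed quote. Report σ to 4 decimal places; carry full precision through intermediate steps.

At σ = 0.2864 the Black–Scholes value reproduces the quote:
σ√T = 0.2864·√0.4987 = 0.202252
d₁ = (ln(S/K) + (r+σ²/2)T) / (σ√T) = (ln(211.32/225.36) + (0.0102+0.2864²/2)·0.4987) / 0.202252 = (-0.064326 + 0.025540) / 0.202252 = -0.191770
d₂ = d₁ − σ√T = -0.191770 − 0.202252 = -0.394022
e^{−rT} = 0.994926
N(d₁) = 0.423961,  N(d₂) = 0.346782
V = S·N(d₁) − K·e^{−rT}·N(d₂) = 89.591464 − 77.754349 = 11.837115 (the quoted price), and the Black–Scholes price is strictly increasing in σ, so σ is unique

sigma = 0.2864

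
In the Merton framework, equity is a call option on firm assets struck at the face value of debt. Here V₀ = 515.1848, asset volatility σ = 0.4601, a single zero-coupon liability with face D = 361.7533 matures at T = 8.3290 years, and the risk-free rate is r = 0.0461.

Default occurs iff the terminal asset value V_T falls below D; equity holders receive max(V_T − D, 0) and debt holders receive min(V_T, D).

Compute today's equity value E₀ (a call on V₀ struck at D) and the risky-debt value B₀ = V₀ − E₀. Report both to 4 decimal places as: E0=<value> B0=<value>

Work the structural quantities from V₀ = 515.1848 against face 361.7533:
d₁ = [ln(V₀/D) + (r + σ²/2)T] / (σ√T)
   = [ln(515.1848/361.7533) + (0.0461 + 0.5·0.4601²)·8.3290] / (0.4601·√8.3290)
   = [0.353563 + 1.265558] / 1.327849 = 1.219357
d₂ = d₁ − σ√T = 1.219357 − 1.327849 = -0.108492
N(d₁) = 0.888646,  N(d₂) = 0.456803,  e^(−rT) = 0.681154
E₀ = V₀·N(d₁) − D·e^(−rT)·N(d₂)
   = 515.1848·0.888646 − 361.7533·0.681154·0.456803 = 345.256099
B₀ = V₀ − E₀ = 515.1848 − 345.256099 = 169.928701

E0=345.2561 B0=169.9287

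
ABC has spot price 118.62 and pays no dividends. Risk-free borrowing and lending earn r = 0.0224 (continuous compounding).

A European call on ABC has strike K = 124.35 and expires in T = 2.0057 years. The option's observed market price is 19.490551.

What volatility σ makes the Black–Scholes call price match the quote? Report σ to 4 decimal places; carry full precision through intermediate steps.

At σ = 0.2946 the Black–Scholes value reproduces the quote:
σ√T = 0.2946·√2.0057 = 0.417221
d₁ = (ln(S/K) + (r+σ²/2)T) / (σ√T) = (ln(118.62/124.35) + (0.0224+0.2946²/2)·2.0057) / 0.417221 = (-0.047175 + 0.131964) / 0.417221 = 0.203224
d₂ = d₁ − σ√T = 0.203224 − 0.417221 = -0.213997
e^{−rT} = 0.956067
N(d₁) = 0.580520,  N(d₂) = 0.415275
V = S·N(d₁) − K·e^{−rT}·N(d₂) = 68.861273 − 49.370722 = 19.490551 (the observed quote) — the price is monotone increasing in volatility, hence this σ is the only solution

sigma = 0.2946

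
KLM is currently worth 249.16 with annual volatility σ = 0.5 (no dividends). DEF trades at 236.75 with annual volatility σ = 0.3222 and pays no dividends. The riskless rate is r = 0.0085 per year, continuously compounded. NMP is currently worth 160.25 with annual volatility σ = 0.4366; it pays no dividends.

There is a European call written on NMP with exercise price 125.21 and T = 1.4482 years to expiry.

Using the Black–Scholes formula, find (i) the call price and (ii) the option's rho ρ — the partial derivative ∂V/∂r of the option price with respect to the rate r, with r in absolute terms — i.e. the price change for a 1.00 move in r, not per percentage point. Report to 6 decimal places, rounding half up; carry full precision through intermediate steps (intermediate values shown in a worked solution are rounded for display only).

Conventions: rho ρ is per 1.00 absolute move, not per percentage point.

price = 51.105379
ρ = 105.870128

σ√T = 0.4366·√1.4482 = 0.525410
d₁ = (ln(S/K) + (r+σ²/2)T) / (σ√T) = (ln(160.25/125.21) + (0.0085+0.4366²/2)·1.4482) / 0.525410 = (0.246743 + 0.150337) / 0.525410 = 0.755753
d₂ = d₁ − σ√T = 0.755753 − 0.525410 = 0.230344
e^{−rT} = 0.987766
N(d₁) = 0.775101,  N(d₂) = 0.591088
Call price V = S·N(d₁) − K·e^{−rT}·N(d₂) = 124.210011 − 73.104632 = 51.105379
ρ = K·T·e^{−rT}·N(d₂) = 105.870128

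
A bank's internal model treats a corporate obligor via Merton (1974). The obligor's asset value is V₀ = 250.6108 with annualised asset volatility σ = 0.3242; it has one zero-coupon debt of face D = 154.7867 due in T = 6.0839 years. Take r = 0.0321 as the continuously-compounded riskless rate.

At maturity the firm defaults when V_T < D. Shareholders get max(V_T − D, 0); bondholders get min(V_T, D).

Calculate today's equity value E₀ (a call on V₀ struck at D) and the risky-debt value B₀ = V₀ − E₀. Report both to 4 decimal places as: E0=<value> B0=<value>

E0=138.3455 B0=112.2653

Work the structural quantities from V₀ = 250.6108 against face 154.7867:
d₁ = [ln(V₀/D) + (r + σ²/2)T] / (σ√T)
   = [ln(250.6108/154.7867) + (0.0321 + 0.5·0.3242²)·6.0839] / (0.3242·√6.0839)
   = [0.481853 + 0.515019] / 0.799658 = 1.246624
d₂ = d₁ − σ√T = 1.246624 − 0.799658 = 0.446967
N(d₁) = 0.893732,  N(d₂) = 0.672550,  e^(−rT) = 0.822593
E₀ = V₀·N(d₁) − D·e^(−rT)·N(d₂)
   = 250.6108·0.893732 − 154.7867·0.822593·0.672550 = 138.345467
B₀ = V₀ − E₀ = 250.6108 − 138.345467 = 112.265333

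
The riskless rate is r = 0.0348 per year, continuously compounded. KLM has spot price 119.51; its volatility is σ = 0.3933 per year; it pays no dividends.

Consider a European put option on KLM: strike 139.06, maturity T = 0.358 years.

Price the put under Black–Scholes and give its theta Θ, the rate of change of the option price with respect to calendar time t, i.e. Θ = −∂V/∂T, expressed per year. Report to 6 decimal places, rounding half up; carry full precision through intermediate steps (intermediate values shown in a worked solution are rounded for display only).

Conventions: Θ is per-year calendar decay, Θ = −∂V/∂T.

price = 22.970239
Θ = -10.374439

σ√T = 0.3933·√0.358 = 0.235324
d₁ = (ln(S/K) + (r+σ²/2)T) / (σ√T) = (ln(119.51/139.06) + (0.0348+0.3933²/2)·0.358) / 0.235324 = (-0.151505 + 0.040147) / 0.235324 = -0.473214
d₂ = d₁ − σ√T = -0.473214 − 0.235324 = -0.708538
e^{−rT} = 0.987619
N(−d₁) = 0.681970,  N(−d₂) = 0.760694
Put price V = K·e^{−rT}·N(−d₂) − S·N(−d₁) = 104.472449 − 81.502210 = 22.970239
φ(d₁) = (1/√(2π))·e^{−d₁²/2} = 0.356684
Θ = −S·φ(d₁)·σ/(2√T) + r·K·e^{−rT}·N(−d₂) = −14.010080 + 3.635641 = -10.374439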